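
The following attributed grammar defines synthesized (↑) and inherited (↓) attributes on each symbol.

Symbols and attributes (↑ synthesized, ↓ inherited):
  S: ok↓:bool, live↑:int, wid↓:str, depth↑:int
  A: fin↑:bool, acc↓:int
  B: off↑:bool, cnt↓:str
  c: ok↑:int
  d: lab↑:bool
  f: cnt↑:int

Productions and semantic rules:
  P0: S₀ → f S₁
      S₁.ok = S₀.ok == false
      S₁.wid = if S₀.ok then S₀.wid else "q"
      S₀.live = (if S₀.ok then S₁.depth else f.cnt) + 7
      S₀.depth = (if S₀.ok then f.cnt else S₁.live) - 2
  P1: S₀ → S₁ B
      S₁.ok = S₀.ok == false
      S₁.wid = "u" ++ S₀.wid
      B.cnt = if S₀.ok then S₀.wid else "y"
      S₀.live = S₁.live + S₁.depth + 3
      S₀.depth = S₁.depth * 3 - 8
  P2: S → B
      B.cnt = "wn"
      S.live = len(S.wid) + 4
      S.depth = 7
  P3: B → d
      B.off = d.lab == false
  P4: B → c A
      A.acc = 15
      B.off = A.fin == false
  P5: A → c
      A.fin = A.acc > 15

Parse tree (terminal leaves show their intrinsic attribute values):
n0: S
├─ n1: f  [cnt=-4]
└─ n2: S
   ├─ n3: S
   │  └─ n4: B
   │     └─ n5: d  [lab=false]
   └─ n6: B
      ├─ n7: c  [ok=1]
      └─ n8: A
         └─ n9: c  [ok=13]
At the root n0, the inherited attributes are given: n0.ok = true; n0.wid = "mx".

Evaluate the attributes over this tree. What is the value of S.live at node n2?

17

1. n0.ok = true  [given at root]
2. n0.wid = "mx"  [given at root]
3. n1.cnt = -4  [terminal]
4. n2.ok = false  [S₀.ok == false]
5. n2.wid = "mx"  [if S₀.ok then S₀.wid else "q"]
6. n3.ok = true  [S₀.ok == false]
7. n3.wid = "umx"  ["u" ++ S₀.wid]
8. n4.cnt = "wn"  ["wn"]
9. n5.lab = false  [terminal]
10. n4.off = true  [d.lab == false]
11. n3.live = 7  [len(S.wid) + 4]
12. n3.depth = 7  [7]
13. n6.cnt = "y"  [if S₀.ok then S₀.wid else "y"]
14. n7.ok = 1  [terminal]
15. n8.acc = 15  [15]
16. n9.ok = 13  [terminal]
17. n8.fin = false  [A.acc > 15]
18. n6.off = true  [A.fin == false]
19. n2.live = 17  [S₁.live + S₁.depth + 3]
20. n2.depth = 13  [S₁.depth * 3 - 8]
21. n0.live = 20  [(if S₀.ok then S₁.depth else f.cnt) + 7]
22. n0.depth = -6  [(if S₀.ok then f.cnt else S₁.live) - 2]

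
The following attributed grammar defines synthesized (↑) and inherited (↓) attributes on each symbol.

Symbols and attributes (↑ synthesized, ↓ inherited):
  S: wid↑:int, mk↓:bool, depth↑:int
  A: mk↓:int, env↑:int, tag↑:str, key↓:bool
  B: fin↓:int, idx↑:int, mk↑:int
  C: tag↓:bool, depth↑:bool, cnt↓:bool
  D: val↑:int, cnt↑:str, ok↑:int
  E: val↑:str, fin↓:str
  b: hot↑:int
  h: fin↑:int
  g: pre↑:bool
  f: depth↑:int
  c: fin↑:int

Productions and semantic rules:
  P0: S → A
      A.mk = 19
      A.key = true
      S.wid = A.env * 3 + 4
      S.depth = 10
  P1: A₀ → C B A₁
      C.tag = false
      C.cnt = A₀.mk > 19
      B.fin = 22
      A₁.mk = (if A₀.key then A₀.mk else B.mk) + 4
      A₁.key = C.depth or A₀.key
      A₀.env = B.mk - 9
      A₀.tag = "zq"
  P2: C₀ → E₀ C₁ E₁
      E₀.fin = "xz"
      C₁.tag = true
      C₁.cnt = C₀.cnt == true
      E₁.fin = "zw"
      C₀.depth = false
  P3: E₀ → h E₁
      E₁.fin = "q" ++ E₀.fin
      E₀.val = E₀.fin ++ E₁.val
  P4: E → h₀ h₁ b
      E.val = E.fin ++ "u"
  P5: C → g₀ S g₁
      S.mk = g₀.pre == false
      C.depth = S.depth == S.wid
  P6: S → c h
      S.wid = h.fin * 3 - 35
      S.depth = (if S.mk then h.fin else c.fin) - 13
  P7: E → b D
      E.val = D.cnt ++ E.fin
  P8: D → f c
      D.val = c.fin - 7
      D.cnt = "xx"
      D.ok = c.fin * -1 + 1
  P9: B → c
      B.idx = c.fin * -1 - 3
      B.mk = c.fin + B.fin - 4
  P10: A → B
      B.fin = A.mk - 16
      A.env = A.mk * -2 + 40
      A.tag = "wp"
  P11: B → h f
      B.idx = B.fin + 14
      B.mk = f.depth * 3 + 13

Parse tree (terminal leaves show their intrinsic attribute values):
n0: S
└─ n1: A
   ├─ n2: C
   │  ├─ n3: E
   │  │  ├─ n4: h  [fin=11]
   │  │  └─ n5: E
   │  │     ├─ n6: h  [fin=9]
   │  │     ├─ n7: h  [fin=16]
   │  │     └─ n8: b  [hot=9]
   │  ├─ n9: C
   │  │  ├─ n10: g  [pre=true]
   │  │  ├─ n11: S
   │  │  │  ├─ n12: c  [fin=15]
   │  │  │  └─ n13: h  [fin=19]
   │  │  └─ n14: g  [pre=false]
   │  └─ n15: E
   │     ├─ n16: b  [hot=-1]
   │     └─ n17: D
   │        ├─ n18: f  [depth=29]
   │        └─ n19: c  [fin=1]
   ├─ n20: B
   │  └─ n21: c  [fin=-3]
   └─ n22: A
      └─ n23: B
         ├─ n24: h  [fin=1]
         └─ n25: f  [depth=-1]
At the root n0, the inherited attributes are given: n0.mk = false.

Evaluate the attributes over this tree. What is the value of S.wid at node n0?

1. n0.mk = false  [given at root]
2. n1.mk = 19  [19]
3. n1.key = true  [true]
4. n2.tag = false  [false]
5. n2.cnt = false  [A₀.mk > 19]
6. n3.fin = "xz"  ["xz"]
7. n4.fin = 11  [terminal]
8. n5.fin = "qxz"  ["q" ++ E₀.fin]
9. n6.fin = 9  [terminal]
10. n7.fin = 16  [terminal]
11. n8.hot = 9  [terminal]
12. n5.val = "qxzu"  [E.fin ++ "u"]
13. n3.val = "xzqxzu"  [E₀.fin ++ E₁.val]
14. n9.tag = true  [true]
15. n9.cnt = false  [C₀.cnt == true]
16. n10.pre = true  [terminal]
17. n11.mk = false  [g₀.pre == false]
18. n12.fin = 15  [terminal]
19. n13.fin = 19  [terminal]
20. n11.wid = 22  [h.fin * 3 - 35]
21. n11.depth = 2  [(if S.mk then h.fin else c.fin) - 13]
22. n14.pre = false  [terminal]
23. n9.depth = false  [S.depth == S.wid]
24. n15.fin = "zw"  ["zw"]
25. n16.hot = -1  [terminal]
26. n18.depth = 29  [terminal]
27. n19.fin = 1  [terminal]
28. n17.val = -6  [c.fin - 7]
29. n17.cnt = "xx"  ["xx"]
30. n17.ok = 0  [c.fin * -1 + 1]
31. n15.val = "xxzw"  [D.cnt ++ E.fin]
32. n2.depth = false  [false]
33. n20.fin = 22  [22]
34. n21.fin = -3  [terminal]
35. n20.idx = 0  [c.fin * -1 - 3]
36. n20.mk = 15  [c.fin + B.fin - 4]
37. n22.mk = 23  [(if A₀.key then A₀.mk else B.mk) + 4]
38. n22.key = true  [C.depth or A₀.key]
39. n23.fin = 7  [A.mk - 16]
40. n24.fin = 1  [terminal]
41. n25.depth = -1  [terminal]
42. n23.idx = 21  [B.fin + 14]
43. n23.mk = 10  [f.depth * 3 + 13]
44. n22.env = -6  [A.mk * -2 + 40]
45. n22.tag = "wp"  ["wp"]
46. n1.env = 6  [B.mk - 9]
47. n1.tag = "zq"  ["zq"]
48. n0.wid = 22  [A.env * 3 + 4]
49. n0.depth = 10  [10]

22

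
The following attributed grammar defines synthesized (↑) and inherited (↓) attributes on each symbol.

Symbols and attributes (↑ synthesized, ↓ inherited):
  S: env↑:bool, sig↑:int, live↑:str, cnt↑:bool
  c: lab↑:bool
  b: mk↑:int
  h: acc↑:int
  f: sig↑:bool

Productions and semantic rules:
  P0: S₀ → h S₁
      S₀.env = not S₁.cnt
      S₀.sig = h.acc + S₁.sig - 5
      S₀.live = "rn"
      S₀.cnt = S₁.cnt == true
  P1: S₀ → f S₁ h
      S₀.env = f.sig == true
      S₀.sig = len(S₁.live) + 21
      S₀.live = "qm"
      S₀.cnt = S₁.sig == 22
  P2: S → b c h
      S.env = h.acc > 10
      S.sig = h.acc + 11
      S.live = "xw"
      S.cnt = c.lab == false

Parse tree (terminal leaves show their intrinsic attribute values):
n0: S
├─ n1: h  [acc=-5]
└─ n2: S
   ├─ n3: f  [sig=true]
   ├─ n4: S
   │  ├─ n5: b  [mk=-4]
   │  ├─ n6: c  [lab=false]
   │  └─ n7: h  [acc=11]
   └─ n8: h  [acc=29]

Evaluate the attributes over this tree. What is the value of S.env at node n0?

false

1. n1.acc = -5  [terminal]
2. n3.sig = true  [terminal]
3. n5.mk = -4  [terminal]
4. n6.lab = false  [terminal]
5. n7.acc = 11  [terminal]
6. n4.env = true  [h.acc > 10]
7. n4.sig = 22  [h.acc + 11]
8. n4.live = "xw"  ["xw"]
9. n4.cnt = true  [c.lab == false]
10. n8.acc = 29  [terminal]
11. n2.env = true  [f.sig == true]
12. n2.sig = 23  [len(S₁.live) + 21]
13. n2.live = "qm"  ["qm"]
14. n2.cnt = true  [S₁.sig == 22]
15. n0.env = false  [not S₁.cnt]
16. n0.sig = 13  [h.acc + S₁.sig - 5]
17. n0.live = "rn"  ["rn"]
18. n0.cnt = true  [S₁.cnt == true]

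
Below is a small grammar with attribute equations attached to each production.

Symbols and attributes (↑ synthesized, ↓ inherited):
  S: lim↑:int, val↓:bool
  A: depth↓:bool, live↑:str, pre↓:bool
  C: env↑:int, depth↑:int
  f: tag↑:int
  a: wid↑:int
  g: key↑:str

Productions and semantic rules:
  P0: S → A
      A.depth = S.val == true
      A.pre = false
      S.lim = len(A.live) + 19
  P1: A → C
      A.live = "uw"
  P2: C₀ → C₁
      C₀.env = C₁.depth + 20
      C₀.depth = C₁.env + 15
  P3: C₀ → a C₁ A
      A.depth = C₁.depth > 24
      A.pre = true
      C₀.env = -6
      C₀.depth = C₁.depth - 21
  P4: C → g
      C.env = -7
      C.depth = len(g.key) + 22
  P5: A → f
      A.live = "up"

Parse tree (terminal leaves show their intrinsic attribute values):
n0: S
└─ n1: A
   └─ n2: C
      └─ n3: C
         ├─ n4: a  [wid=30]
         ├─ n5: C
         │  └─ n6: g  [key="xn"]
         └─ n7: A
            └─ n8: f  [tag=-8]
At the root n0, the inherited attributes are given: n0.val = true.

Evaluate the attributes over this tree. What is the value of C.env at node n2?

23

1. n0.val = true  [given at root]
2. n1.depth = true  [S.val == true]
3. n1.pre = false  [false]
4. n4.wid = 30  [terminal]
5. n6.key = "xn"  [terminal]
6. n5.env = -7  [-7]
7. n5.depth = 24  [len(g.key) + 22]
8. n7.depth = false  [C₁.depth > 24]
9. n7.pre = true  [true]
10. n8.tag = -8  [terminal]
11. n7.live = "up"  ["up"]
12. n3.env = -6  [-6]
13. n3.depth = 3  [C₁.depth - 21]
14. n2.env = 23  [C₁.depth + 20]
15. n2.depth = 9  [C₁.env + 15]
16. n1.live = "uw"  ["uw"]
17. n0.lim = 21  [len(A.live) + 19]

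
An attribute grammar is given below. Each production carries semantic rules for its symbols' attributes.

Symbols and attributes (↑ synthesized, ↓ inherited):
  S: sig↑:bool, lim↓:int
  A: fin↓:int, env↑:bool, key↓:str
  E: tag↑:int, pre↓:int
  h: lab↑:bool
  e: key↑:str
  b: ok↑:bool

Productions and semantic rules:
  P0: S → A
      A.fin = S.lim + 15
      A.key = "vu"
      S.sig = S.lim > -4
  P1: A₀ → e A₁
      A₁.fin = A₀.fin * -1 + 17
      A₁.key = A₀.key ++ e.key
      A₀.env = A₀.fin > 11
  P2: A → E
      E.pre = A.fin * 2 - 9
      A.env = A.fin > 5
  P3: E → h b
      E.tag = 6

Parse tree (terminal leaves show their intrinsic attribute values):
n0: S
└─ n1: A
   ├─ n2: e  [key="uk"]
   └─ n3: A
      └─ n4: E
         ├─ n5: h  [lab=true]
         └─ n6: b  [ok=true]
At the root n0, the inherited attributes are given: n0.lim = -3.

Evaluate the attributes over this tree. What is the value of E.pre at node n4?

1. n0.lim = -3  [given at root]
2. n1.fin = 12  [S.lim + 15]
3. n1.key = "vu"  ["vu"]
4. n2.key = "uk"  [terminal]
5. n3.fin = 5  [A₀.fin * -1 + 17]
6. n3.key = "vuuk"  [A₀.key ++ e.key]
7. n4.pre = 1  [A.fin * 2 - 9]
8. n5.lab = true  [terminal]
9. n6.ok = true  [terminal]
10. n4.tag = 6  [6]
11. n3.env = false  [A.fin > 5]
12. n1.env = true  [A₀.fin > 11]
13. n0.sig = true  [S.lim > -4]

1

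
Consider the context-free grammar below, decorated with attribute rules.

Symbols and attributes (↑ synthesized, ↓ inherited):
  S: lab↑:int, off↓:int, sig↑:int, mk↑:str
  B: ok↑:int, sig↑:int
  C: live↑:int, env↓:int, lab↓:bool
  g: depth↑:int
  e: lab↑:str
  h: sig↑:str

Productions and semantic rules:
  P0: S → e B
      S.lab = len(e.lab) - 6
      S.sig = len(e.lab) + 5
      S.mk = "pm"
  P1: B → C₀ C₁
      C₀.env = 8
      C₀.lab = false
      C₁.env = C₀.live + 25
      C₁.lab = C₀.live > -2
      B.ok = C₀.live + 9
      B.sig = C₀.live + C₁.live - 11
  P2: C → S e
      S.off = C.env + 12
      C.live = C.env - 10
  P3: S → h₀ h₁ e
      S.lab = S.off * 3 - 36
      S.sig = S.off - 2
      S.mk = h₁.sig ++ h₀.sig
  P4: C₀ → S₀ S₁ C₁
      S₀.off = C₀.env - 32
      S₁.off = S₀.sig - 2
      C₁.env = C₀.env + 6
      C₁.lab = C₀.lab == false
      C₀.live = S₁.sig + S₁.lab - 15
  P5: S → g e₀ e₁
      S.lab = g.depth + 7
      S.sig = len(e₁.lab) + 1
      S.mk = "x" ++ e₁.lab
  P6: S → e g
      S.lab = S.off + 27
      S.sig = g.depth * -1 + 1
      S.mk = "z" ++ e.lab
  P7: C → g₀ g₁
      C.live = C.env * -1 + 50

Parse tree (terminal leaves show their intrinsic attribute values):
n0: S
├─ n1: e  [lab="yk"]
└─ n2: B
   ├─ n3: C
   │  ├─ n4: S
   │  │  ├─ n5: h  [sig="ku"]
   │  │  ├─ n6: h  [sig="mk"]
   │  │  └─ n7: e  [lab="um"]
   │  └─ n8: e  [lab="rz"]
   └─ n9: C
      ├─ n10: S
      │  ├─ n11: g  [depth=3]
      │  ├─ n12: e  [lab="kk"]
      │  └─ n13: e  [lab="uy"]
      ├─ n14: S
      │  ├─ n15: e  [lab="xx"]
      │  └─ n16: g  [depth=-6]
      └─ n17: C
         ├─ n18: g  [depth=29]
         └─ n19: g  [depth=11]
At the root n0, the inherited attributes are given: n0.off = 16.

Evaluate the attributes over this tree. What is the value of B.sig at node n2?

7

1. n0.off = 16  [given at root]
2. n1.lab = "yk"  [terminal]
3. n3.env = 8  [8]
4. n3.lab = false  [false]
5. n4.off = 20  [C.env + 12]
6. n5.sig = "ku"  [terminal]
7. n6.sig = "mk"  [terminal]
8. n7.lab = "um"  [terminal]
9. n4.lab = 24  [S.off * 3 - 36]
10. n4.sig = 18  [S.off - 2]
11. n4.mk = "mkku"  [h₁.sig ++ h₀.sig]
12. n8.lab = "rz"  [terminal]
13. n3.live = -2  [C.env - 10]
14. n9.env = 23  [C₀.live + 25]
15. n9.lab = false  [C₀.live > -2]
16. n10.off = -9  [C₀.env - 32]
17. n11.depth = 3  [terminal]
18. n12.lab = "kk"  [terminal]
19. n13.lab = "uy"  [terminal]
20. n10.lab = 10  [g.depth + 7]
21. n10.sig = 3  [len(e₁.lab) + 1]
22. n10.mk = "xuy"  ["x" ++ e₁.lab]
23. n14.off = 1  [S₀.sig - 2]
24. n15.lab = "xx"  [terminal]
25. n16.depth = -6  [terminal]
26. n14.lab = 28  [S.off + 27]
27. n14.sig = 7  [g.depth * -1 + 1]
28. n14.mk = "zxx"  ["z" ++ e.lab]
29. n17.env = 29  [C₀.env + 6]
30. n17.lab = true  [C₀.lab == false]
31. n18.depth = 29  [terminal]
32. n19.depth = 11  [terminal]
33. n17.live = 21  [C.env * -1 + 50]
34. n9.live = 20  [S₁.sig + S₁.lab - 15]
35. n2.ok = 7  [C₀.live + 9]
36. n2.sig = 7  [C₀.live + C₁.live - 11]
37. n0.lab = -4  [len(e.lab) - 6]
38. n0.sig = 7  [len(e.lab) + 5]
39. n0.mk = "pm"  ["pm"]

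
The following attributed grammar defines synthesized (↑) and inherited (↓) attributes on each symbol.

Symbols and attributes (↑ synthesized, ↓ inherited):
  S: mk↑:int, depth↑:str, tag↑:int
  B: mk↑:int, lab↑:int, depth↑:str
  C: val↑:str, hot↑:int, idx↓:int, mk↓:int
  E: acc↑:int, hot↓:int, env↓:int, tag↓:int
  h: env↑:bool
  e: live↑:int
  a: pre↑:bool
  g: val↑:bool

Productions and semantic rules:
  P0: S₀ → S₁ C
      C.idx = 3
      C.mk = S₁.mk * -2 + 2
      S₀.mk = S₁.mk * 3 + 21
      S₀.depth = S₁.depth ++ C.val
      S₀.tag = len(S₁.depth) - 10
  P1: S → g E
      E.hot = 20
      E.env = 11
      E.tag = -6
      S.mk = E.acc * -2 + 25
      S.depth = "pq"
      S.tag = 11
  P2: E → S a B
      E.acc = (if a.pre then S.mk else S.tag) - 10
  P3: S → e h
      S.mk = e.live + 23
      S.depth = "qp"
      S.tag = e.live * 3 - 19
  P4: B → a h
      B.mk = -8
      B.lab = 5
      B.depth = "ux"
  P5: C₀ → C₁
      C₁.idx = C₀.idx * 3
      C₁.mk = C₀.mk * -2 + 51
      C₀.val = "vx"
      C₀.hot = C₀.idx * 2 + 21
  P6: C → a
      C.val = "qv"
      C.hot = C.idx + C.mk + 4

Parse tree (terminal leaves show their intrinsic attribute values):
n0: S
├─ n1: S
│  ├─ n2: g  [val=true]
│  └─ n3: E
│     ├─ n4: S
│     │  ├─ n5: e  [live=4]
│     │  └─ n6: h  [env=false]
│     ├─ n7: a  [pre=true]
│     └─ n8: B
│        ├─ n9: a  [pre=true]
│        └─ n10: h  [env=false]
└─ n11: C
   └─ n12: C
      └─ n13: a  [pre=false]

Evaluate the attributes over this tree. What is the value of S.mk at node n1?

-9

1. n2.val = true  [terminal]
2. n3.hot = 20  [20]
3. n3.env = 11  [11]
4. n3.tag = -6  [-6]
5. n5.live = 4  [terminal]
6. n6.env = false  [terminal]
7. n4.mk = 27  [e.live + 23]
8. n4.depth = "qp"  ["qp"]
9. n4.tag = -7  [e.live * 3 - 19]
10. n7.pre = true  [terminal]
11. n9.pre = true  [terminal]
12. n10.env = false  [terminal]
13. n8.mk = -8  [-8]
14. n8.lab = 5  [5]
15. n8.depth = "ux"  ["ux"]
16. n3.acc = 17  [(if a.pre then S.mk else S.tag) - 10]
17. n1.mk = -9  [E.acc * -2 + 25]
18. n1.depth = "pq"  ["pq"]
19. n1.tag = 11  [11]
20. n11.idx = 3  [3]
21. n11.mk = 20  [S₁.mk * -2 + 2]
22. n12.idx = 9  [C₀.idx * 3]
23. n12.mk = 11  [C₀.mk * -2 + 51]
24. n13.pre = false  [terminal]
25. n12.val = "qv"  ["qv"]
26. n12.hot = 24  [C.idx + C.mk + 4]
27. n11.val = "vx"  ["vx"]
28. n11.hot = 27  [C₀.idx * 2 + 21]
29. n0.mk = -6  [S₁.mk * 3 + 21]
30. n0.depth = "pqvx"  [S₁.depth ++ C.val]
31. n0.tag = -8  [len(S₁.depth) - 10]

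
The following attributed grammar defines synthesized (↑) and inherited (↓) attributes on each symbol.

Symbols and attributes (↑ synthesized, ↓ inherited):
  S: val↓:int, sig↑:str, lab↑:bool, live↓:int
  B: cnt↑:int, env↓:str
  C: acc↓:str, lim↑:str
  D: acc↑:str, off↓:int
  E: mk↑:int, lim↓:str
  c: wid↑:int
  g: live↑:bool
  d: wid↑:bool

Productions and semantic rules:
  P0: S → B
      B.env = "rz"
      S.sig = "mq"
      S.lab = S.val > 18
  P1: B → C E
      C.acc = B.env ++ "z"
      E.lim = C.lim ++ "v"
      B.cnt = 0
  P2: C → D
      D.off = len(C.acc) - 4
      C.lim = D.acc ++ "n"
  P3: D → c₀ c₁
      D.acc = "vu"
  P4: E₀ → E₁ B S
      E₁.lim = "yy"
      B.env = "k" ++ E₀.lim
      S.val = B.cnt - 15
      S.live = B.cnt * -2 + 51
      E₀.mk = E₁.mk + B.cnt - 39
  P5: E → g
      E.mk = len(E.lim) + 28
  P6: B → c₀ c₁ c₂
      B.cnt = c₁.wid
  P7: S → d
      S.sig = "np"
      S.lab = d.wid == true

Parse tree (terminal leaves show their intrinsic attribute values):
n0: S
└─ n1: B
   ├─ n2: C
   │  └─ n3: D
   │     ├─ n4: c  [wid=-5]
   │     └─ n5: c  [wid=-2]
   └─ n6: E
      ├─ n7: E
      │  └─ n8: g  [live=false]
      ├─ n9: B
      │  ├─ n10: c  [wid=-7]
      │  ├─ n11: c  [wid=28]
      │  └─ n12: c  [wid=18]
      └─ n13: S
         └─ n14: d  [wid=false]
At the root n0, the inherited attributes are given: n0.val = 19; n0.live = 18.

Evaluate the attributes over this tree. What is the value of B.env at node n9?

"kvunv"

1. n0.val = 19  [given at root]
2. n0.live = 18  [given at root]
3. n1.env = "rz"  ["rz"]
4. n2.acc = "rzz"  [B.env ++ "z"]
5. n3.off = -1  [len(C.acc) - 4]
6. n4.wid = -5  [terminal]
7. n5.wid = -2  [terminal]
8. n3.acc = "vu"  ["vu"]
9. n2.lim = "vun"  [D.acc ++ "n"]
10. n6.lim = "vunv"  [C.lim ++ "v"]
11. n7.lim = "yy"  ["yy"]
12. n8.live = false  [terminal]
13. n7.mk = 30  [len(E.lim) + 28]
14. n9.env = "kvunv"  ["k" ++ E₀.lim]
15. n10.wid = -7  [terminal]
16. n11.wid = 28  [terminal]
17. n12.wid = 18  [terminal]
18. n9.cnt = 28  [c₁.wid]
19. n13.val = 13  [B.cnt - 15]
20. n13.live = -5  [B.cnt * -2 + 51]
21. n14.wid = false  [terminal]
22. n13.sig = "np"  ["np"]
23. n13.lab = false  [d.wid == true]
24. n6.mk = 19  [E₁.mk + B.cnt - 39]
25. n1.cnt = 0  [0]
26. n0.sig = "mq"  ["mq"]
27. n0.lab = true  [S.val > 18]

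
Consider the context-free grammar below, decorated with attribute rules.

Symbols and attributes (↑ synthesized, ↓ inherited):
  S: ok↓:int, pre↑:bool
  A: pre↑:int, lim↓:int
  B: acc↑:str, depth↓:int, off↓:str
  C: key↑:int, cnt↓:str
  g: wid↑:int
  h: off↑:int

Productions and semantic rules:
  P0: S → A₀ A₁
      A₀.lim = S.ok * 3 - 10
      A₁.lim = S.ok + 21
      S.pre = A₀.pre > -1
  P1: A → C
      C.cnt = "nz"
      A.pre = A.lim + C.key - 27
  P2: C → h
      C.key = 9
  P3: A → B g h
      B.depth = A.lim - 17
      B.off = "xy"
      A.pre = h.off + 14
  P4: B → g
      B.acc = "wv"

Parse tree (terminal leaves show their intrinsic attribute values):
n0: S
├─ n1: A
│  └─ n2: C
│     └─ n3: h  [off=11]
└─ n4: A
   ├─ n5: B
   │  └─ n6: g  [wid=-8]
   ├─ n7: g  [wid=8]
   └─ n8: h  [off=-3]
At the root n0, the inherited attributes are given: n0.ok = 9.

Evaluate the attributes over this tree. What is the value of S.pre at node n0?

1. n0.ok = 9  [given at root]
2. n1.lim = 17  [S.ok * 3 - 10]
3. n2.cnt = "nz"  ["nz"]
4. n3.off = 11  [terminal]
5. n2.key = 9  [9]
6. n1.pre = -1  [A.lim + C.key - 27]
7. n4.lim = 30  [S.ok + 21]
8. n5.depth = 13  [A.lim - 17]
9. n5.off = "xy"  ["xy"]
10. n6.wid = -8  [terminal]
11. n5.acc = "wv"  ["wv"]
12. n7.wid = 8  [terminal]
13. n8.off = -3  [terminal]
14. n4.pre = 11  [h.off + 14]
15. n0.pre = false  [A₀.pre > -1]

false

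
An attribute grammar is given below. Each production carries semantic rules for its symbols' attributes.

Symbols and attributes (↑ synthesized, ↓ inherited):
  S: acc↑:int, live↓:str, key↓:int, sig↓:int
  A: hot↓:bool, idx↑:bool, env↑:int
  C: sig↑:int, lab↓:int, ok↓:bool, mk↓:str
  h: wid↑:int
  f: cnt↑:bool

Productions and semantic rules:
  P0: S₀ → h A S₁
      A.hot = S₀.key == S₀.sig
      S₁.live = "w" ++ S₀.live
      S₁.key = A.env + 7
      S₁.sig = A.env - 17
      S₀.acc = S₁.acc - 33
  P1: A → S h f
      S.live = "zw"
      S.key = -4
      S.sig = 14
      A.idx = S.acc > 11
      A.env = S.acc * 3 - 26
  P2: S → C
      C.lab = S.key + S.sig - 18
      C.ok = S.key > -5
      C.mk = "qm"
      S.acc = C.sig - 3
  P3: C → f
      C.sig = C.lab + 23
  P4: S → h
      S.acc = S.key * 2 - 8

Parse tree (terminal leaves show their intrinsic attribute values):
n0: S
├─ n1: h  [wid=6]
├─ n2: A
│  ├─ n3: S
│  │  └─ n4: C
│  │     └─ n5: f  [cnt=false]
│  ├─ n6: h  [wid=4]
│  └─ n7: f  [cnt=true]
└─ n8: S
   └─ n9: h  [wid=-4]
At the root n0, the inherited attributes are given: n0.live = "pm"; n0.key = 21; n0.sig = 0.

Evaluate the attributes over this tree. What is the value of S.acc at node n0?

-7

1. n0.live = "pm"  [given at root]
2. n0.key = 21  [given at root]
3. n0.sig = 0  [given at root]
4. n1.wid = 6  [terminal]
5. n2.hot = false  [S₀.key == S₀.sig]
6. n3.live = "zw"  ["zw"]
7. n3.key = -4  [-4]
8. n3.sig = 14  [14]
9. n4.lab = -8  [S.key + S.sig - 18]
10. n4.ok = true  [S.key > -5]
11. n4.mk = "qm"  ["qm"]
12. n5.cnt = false  [terminal]
13. n4.sig = 15  [C.lab + 23]
14. n3.acc = 12  [C.sig - 3]
15. n6.wid = 4  [terminal]
16. n7.cnt = true  [terminal]
17. n2.idx = true  [S.acc > 11]
18. n2.env = 10  [S.acc * 3 - 26]
19. n8.live = "wpm"  ["w" ++ S₀.live]
20. n8.key = 17  [A.env + 7]
21. n8.sig = -7  [A.env - 17]
22. n9.wid = -4  [terminal]
23. n8.acc = 26  [S.key * 2 - 8]
24. n0.acc = -7  [S₁.acc - 33]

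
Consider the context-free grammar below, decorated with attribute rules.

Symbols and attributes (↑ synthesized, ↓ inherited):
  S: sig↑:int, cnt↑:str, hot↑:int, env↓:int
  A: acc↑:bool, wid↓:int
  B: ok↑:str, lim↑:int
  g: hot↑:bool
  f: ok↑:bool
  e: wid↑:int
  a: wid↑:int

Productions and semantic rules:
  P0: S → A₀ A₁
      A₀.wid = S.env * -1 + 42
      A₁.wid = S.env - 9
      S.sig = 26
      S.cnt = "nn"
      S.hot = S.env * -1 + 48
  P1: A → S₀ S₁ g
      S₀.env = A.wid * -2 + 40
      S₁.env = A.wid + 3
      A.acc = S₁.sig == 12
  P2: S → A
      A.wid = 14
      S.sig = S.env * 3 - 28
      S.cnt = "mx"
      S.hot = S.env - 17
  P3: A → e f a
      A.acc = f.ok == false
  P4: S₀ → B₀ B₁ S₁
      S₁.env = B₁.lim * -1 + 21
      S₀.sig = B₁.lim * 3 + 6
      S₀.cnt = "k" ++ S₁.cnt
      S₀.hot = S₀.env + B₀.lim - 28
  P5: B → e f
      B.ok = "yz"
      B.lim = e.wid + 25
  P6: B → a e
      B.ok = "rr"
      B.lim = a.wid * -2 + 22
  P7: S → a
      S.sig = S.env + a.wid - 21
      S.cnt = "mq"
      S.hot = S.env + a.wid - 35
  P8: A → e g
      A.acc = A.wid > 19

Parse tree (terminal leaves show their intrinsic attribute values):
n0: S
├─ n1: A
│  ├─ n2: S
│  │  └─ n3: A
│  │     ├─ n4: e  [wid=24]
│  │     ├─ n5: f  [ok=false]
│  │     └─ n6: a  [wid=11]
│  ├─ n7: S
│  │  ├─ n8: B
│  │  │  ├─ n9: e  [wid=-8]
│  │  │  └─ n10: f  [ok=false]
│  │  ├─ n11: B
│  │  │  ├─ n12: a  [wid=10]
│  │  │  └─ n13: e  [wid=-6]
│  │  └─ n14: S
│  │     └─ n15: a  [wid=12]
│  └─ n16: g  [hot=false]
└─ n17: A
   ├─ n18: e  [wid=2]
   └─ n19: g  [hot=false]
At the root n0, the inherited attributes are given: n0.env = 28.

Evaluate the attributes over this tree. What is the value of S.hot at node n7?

6

1. n0.env = 28  [given at root]
2. n1.wid = 14  [S.env * -1 + 42]
3. n2.env = 12  [A.wid * -2 + 40]
4. n3.wid = 14  [14]
5. n4.wid = 24  [terminal]
6. n5.ok = false  [terminal]
7. n6.wid = 11  [terminal]
8. n3.acc = true  [f.ok == false]
9. n2.sig = 8  [S.env * 3 - 28]
10. n2.cnt = "mx"  ["mx"]
11. n2.hot = -5  [S.env - 17]
12. n7.env = 17  [A.wid + 3]
13. n9.wid = -8  [terminal]
14. n10.ok = false  [terminal]
15. n8.ok = "yz"  ["yz"]
16. n8.lim = 17  [e.wid + 25]
17. n12.wid = 10  [terminal]
18. n13.wid = -6  [terminal]
19. n11.ok = "rr"  ["rr"]
20. n11.lim = 2  [a.wid * -2 + 22]
21. n14.env = 19  [B₁.lim * -1 + 21]
22. n15.wid = 12  [terminal]
23. n14.sig = 10  [S.env + a.wid - 21]
24. n14.cnt = "mq"  ["mq"]
25. n14.hot = -4  [S.env + a.wid - 35]
26. n7.sig = 12  [B₁.lim * 3 + 6]
27. n7.cnt = "kmq"  ["k" ++ S₁.cnt]
28. n7.hot = 6  [S₀.env + B₀.lim - 28]
29. n16.hot = false  [terminal]
30. n1.acc = true  [S₁.sig == 12]
31. n17.wid = 19  [S.env - 9]
32. n18.wid = 2  [terminal]
33. n19.hot = false  [terminal]
34. n17.acc = false  [A.wid > 19]
35. n0.sig = 26  [26]
36. n0.cnt = "nn"  ["nn"]
37. n0.hot = 20  [S.env * -1 + 48]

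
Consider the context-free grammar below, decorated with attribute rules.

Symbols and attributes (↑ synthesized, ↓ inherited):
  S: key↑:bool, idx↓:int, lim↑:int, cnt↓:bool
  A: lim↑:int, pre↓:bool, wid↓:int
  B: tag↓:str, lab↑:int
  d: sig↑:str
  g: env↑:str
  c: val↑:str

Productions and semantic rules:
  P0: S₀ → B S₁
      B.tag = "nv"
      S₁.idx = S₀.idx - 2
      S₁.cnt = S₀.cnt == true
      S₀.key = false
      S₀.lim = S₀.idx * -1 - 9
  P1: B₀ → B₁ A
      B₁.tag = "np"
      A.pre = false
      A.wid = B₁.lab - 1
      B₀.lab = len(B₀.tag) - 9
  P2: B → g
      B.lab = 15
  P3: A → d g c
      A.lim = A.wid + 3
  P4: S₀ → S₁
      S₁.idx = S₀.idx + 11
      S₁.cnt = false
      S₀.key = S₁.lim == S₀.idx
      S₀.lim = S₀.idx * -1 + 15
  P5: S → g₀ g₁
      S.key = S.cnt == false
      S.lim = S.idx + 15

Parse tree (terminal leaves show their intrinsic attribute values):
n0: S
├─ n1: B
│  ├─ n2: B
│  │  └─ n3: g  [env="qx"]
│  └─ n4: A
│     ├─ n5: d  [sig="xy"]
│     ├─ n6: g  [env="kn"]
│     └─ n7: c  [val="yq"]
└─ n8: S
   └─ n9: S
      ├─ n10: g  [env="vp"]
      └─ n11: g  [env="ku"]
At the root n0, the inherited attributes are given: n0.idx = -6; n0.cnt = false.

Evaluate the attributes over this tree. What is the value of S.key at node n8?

false

1. n0.idx = -6  [given at root]
2. n0.cnt = false  [given at root]
3. n1.tag = "nv"  ["nv"]
4. n2.tag = "np"  ["np"]
5. n3.env = "qx"  [terminal]
6. n2.lab = 15  [15]
7. n4.pre = false  [false]
8. n4.wid = 14  [B₁.lab - 1]
9. n5.sig = "xy"  [terminal]
10. n6.env = "kn"  [terminal]
11. n7.val = "yq"  [terminal]
12. n4.lim = 17  [A.wid + 3]
13. n1.lab = -7  [len(B₀.tag) - 9]
14. n8.idx = -8  [S₀.idx - 2]
15. n8.cnt = false  [S₀.cnt == true]
16. n9.idx = 3  [S₀.idx + 11]
17. n9.cnt = false  [false]
18. n10.env = "vp"  [terminal]
19. n11.env = "ku"  [terminal]
20. n9.key = true  [S.cnt == false]
21. n9.lim = 18  [S.idx + 15]
22. n8.key = false  [S₁.lim == S₀.idx]
23. n8.lim = 23  [S₀.idx * -1 + 15]
24. n0.key = false  [false]
25. n0.lim = -3  [S₀.idx * -1 - 9]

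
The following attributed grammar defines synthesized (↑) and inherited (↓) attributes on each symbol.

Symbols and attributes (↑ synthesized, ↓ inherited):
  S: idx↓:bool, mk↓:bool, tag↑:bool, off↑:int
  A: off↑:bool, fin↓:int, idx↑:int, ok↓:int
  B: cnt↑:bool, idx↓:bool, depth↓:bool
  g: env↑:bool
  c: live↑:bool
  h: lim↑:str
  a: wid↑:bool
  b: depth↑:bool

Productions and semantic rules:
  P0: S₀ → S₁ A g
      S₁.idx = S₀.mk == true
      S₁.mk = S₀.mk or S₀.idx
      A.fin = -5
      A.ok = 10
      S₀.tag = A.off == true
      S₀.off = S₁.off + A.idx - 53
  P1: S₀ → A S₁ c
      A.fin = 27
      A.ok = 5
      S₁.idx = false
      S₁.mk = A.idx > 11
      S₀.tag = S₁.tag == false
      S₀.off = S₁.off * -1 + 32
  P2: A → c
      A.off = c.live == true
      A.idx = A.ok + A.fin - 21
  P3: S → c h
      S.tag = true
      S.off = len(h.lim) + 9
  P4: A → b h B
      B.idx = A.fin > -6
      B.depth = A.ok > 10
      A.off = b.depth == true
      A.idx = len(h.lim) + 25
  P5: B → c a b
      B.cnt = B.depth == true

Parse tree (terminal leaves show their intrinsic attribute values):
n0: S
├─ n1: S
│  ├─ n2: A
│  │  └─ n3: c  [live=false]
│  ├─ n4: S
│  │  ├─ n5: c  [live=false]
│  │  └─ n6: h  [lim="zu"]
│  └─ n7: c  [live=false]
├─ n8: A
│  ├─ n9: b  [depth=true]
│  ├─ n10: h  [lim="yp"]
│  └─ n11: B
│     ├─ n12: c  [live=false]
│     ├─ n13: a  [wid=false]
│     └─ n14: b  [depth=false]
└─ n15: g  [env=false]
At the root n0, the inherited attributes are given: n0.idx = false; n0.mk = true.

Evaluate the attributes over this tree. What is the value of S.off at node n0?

1. n0.idx = false  [given at root]
2. n0.mk = true  [given at root]
3. n1.idx = true  [S₀.mk == true]
4. n1.mk = true  [S₀.mk or S₀.idx]
5. n2.fin = 27  [27]
6. n2.ok = 5  [5]
7. n3.live = false  [terminal]
8. n2.off = false  [c.live == true]
9. n2.idx = 11  [A.ok + A.fin - 21]
10. n4.idx = false  [false]
11. n4.mk = false  [A.idx > 11]
12. n5.live = false  [terminal]
13. n6.lim = "zu"  [terminal]
14. n4.tag = true  [true]
15. n4.off = 11  [len(h.lim) + 9]
16. n7.live = false  [terminal]
17. n1.tag = false  [S₁.tag == false]
18. n1.off = 21  [S₁.off * -1 + 32]
19. n8.fin = -5  [-5]
20. n8.ok = 10  [10]
21. n9.depth = true  [terminal]
22. n10.lim = "yp"  [terminal]
23. n11.idx = true  [A.fin > -6]
24. n11.depth = false  [A.ok > 10]
25. n12.live = false  [terminal]
26. n13.wid = false  [terminal]
27. n14.depth = false  [terminal]
28. n11.cnt = false  [B.depth == true]
29. n8.off = true  [b.depth == true]
30. n8.idx = 27  [len(h.lim) + 25]
31. n15.env = false  [terminal]
32. n0.tag = true  [A.off == true]
33. n0.off = -5  [S₁.off + A.idx - 53]

-5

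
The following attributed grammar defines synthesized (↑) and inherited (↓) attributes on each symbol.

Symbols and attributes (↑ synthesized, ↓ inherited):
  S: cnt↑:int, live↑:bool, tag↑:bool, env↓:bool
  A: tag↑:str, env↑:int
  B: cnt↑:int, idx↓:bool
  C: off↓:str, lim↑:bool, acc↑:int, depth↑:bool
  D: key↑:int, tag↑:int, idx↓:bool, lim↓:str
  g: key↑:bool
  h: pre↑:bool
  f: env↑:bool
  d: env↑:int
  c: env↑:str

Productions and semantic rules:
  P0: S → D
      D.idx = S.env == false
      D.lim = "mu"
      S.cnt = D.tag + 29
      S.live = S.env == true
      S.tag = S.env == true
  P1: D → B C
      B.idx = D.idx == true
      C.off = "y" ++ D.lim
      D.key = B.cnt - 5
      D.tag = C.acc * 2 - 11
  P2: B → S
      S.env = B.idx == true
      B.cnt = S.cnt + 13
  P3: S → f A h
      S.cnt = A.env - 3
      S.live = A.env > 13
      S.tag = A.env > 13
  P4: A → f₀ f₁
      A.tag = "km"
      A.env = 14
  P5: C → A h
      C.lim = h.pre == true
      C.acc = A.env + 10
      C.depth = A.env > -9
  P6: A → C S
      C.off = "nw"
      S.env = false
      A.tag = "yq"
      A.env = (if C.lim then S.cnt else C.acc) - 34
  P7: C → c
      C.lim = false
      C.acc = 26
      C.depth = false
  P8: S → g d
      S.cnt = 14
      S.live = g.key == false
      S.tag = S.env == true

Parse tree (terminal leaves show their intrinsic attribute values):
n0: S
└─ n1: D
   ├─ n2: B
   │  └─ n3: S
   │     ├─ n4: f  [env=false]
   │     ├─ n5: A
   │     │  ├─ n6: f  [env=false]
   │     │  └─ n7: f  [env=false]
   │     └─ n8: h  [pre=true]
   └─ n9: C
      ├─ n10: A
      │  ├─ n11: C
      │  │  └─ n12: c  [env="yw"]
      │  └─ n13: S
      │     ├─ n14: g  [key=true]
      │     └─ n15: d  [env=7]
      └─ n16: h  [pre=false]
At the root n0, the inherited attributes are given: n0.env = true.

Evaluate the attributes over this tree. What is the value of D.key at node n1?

1. n0.env = true  [given at root]
2. n1.idx = false  [S.env == false]
3. n1.lim = "mu"  ["mu"]
4. n2.idx = false  [D.idx == true]
5. n3.env = false  [B.idx == true]
6. n4.env = false  [terminal]
7. n6.env = false  [terminal]
8. n7.env = false  [terminal]
9. n5.tag = "km"  ["km"]
10. n5.env = 14  [14]
11. n8.pre = true  [terminal]
12. n3.cnt = 11  [A.env - 3]
13. n3.live = true  [A.env > 13]
14. n3.tag = true  [A.env > 13]
15. n2.cnt = 24  [S.cnt + 13]
16. n9.off = "ymu"  ["y" ++ D.lim]
17. n11.off = "nw"  ["nw"]
18. n12.env = "yw"  [terminal]
19. n11.lim = false  [false]
20. n11.acc = 26  [26]
21. n11.depth = false  [false]
22. n13.env = false  [false]
23. n14.key = true  [terminal]
24. n15.env = 7  [terminal]
25. n13.cnt = 14  [14]
26. n13.live = false  [g.key == false]
27. n13.tag = false  [S.env == true]
28. n10.tag = "yq"  ["yq"]
29. n10.env = -8  [(if C.lim then S.cnt else C.acc) - 34]
30. n16.pre = false  [terminal]
31. n9.lim = false  [h.pre == true]
32. n9.acc = 2  [A.env + 10]
33. n9.depth = true  [A.env > -9]
34. n1.key = 19  [B.cnt - 5]
35. n1.tag = -7  [C.acc * 2 - 11]
36. n0.cnt = 22  [D.tag + 29]
37. n0.live = true  [S.env == true]
38. n0.tag = true  [S.env == true]

19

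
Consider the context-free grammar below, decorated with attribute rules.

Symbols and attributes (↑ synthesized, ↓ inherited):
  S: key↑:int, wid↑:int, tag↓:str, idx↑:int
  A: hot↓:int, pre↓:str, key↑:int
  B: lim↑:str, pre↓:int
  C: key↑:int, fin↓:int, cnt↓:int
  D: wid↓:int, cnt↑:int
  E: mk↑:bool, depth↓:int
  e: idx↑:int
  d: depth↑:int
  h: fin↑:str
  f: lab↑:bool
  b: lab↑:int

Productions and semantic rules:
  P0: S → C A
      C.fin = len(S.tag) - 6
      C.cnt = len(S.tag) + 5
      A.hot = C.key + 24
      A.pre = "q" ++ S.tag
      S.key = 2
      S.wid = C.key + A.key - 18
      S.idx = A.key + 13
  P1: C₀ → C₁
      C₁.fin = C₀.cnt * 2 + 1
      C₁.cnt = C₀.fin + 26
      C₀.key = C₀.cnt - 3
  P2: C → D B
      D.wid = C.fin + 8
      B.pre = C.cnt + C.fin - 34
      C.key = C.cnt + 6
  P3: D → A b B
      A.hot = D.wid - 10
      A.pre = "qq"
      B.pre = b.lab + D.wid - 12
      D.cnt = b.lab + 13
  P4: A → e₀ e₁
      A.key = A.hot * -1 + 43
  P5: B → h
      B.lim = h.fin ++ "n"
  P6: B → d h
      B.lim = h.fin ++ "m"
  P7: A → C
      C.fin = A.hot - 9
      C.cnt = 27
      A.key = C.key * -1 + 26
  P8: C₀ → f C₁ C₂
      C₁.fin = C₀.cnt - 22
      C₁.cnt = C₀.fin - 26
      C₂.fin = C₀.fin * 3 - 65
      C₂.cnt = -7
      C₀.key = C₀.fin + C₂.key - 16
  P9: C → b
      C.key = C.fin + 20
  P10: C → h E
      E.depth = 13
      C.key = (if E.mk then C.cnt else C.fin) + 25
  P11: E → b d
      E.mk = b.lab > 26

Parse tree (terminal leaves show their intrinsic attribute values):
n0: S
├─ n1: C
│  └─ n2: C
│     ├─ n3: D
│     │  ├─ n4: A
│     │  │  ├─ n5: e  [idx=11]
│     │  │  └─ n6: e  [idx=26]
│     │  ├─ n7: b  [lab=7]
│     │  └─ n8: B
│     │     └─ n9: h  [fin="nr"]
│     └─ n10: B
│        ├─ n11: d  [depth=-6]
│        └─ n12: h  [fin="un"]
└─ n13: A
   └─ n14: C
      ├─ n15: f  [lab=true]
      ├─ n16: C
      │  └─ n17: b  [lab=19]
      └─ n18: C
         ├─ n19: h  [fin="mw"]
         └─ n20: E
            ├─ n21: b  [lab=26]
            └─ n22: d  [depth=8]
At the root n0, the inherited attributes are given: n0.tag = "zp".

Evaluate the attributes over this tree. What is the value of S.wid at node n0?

-8

1. n0.tag = "zp"  [given at root]
2. n1.fin = -4  [len(S.tag) - 6]
3. n1.cnt = 7  [len(S.tag) + 5]
4. n2.fin = 15  [C₀.cnt * 2 + 1]
5. n2.cnt = 22  [C₀.fin + 26]
6. n3.wid = 23  [C.fin + 8]
7. n4.hot = 13  [D.wid - 10]
8. n4.pre = "qq"  ["qq"]
9. n5.idx = 11  [terminal]
10. n6.idx = 26  [terminal]
11. n4.key = 30  [A.hot * -1 + 43]
12. n7.lab = 7  [terminal]
13. n8.pre = 18  [b.lab + D.wid - 12]
14. n9.fin = "nr"  [terminal]
15. n8.lim = "nrn"  [h.fin ++ "n"]
16. n3.cnt = 20  [b.lab + 13]
17. n10.pre = 3  [C.cnt + C.fin - 34]
18. n11.depth = -6  [terminal]
19. n12.fin = "un"  [terminal]
20. n10.lim = "unm"  [h.fin ++ "m"]
21. n2.key = 28  [C.cnt + 6]
22. n1.key = 4  [C₀.cnt - 3]
23. n13.hot = 28  [C.key + 24]
24. n13.pre = "qzp"  ["q" ++ S.tag]
25. n14.fin = 19  [A.hot - 9]
26. n14.cnt = 27  [27]
27. n15.lab = true  [terminal]
28. n16.fin = 5  [C₀.cnt - 22]
29. n16.cnt = -7  [C₀.fin - 26]
30. n17.lab = 19  [terminal]
31. n16.key = 25  [C.fin + 20]
32. n18.fin = -8  [C₀.fin * 3 - 65]
33. n18.cnt = -7  [-7]
34. n19.fin = "mw"  [terminal]
35. n20.depth = 13  [13]
36. n21.lab = 26  [terminal]
37. n22.depth = 8  [terminal]
38. n20.mk = false  [b.lab > 26]
39. n18.key = 17  [(if E.mk then C.cnt else C.fin) + 25]
40. n14.key = 20  [C₀.fin + C₂.key - 16]
41. n13.key = 6  [C.key * -1 + 26]
42. n0.key = 2  [2]
43. n0.wid = -8  [C.key + A.key - 18]
44. n0.idx = 19  [A.key + 13]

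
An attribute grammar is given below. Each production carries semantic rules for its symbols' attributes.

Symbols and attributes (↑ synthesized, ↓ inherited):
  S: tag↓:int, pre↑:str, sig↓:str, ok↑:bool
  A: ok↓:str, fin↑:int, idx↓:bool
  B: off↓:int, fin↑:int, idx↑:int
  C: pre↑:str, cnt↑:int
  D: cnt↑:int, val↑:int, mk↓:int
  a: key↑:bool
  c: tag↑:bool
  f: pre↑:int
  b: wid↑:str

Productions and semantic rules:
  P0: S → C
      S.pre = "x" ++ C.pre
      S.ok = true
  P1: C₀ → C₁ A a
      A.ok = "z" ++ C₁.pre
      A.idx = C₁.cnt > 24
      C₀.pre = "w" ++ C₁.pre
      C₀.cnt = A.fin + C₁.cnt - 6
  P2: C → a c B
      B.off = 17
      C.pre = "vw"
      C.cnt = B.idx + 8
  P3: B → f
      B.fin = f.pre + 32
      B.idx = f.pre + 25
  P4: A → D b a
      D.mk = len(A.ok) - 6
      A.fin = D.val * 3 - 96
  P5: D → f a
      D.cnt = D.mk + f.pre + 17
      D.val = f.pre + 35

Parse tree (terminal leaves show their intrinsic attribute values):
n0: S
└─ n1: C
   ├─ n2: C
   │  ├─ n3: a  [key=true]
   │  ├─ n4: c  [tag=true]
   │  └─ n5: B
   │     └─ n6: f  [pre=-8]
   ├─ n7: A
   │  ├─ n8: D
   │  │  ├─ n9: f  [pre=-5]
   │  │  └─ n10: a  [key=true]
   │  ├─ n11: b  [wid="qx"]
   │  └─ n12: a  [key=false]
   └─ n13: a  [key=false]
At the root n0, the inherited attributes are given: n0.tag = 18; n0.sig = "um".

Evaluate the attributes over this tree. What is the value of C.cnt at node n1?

13

1. n0.tag = 18  [given at root]
2. n0.sig = "um"  [given at root]
3. n3.key = true  [terminal]
4. n4.tag = true  [terminal]
5. n5.off = 17  [17]
6. n6.pre = -8  [terminal]
7. n5.fin = 24  [f.pre + 32]
8. n5.idx = 17  [f.pre + 25]
9. n2.pre = "vw"  ["vw"]
10. n2.cnt = 25  [B.idx + 8]
11. n7.ok = "zvw"  ["z" ++ C₁.pre]
12. n7.idx = true  [C₁.cnt > 24]
13. n8.mk = -3  [len(A.ok) - 6]
14. n9.pre = -5  [terminal]
15. n10.key = true  [terminal]
16. n8.cnt = 9  [D.mk + f.pre + 17]
17. n8.val = 30  [f.pre + 35]
18. n11.wid = "qx"  [terminal]
19. n12.key = false  [terminal]
20. n7.fin = -6  [D.val * 3 - 96]
21. n13.key = false  [terminal]
22. n1.pre = "wvw"  ["w" ++ C₁.pre]
23. n1.cnt = 13  [A.fin + C₁.cnt - 6]
24. n0.pre = "xwvw"  ["x" ++ C.pre]
25. n0.ok = true  [true]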